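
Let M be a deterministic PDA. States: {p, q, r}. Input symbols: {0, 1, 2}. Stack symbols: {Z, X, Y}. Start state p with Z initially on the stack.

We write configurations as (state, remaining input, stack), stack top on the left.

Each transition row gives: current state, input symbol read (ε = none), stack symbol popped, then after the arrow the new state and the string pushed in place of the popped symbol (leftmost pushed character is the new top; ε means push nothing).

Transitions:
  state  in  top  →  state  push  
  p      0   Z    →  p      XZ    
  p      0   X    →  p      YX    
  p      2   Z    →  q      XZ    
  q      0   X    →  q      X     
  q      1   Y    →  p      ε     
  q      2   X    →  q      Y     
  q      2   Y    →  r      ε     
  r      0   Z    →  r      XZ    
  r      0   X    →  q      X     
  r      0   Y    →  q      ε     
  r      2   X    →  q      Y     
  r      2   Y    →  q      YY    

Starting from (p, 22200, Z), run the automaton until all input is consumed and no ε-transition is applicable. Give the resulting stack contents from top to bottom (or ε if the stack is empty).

XZ

(p, 22200, Z) ⊢ (q, 2200, XZ) ⊢ (q, 200, YZ) ⊢ (r, 00, Z) ⊢ (r, 0, XZ) ⊢ (q, ε, XZ)
All input consumed in state q with stack XZ.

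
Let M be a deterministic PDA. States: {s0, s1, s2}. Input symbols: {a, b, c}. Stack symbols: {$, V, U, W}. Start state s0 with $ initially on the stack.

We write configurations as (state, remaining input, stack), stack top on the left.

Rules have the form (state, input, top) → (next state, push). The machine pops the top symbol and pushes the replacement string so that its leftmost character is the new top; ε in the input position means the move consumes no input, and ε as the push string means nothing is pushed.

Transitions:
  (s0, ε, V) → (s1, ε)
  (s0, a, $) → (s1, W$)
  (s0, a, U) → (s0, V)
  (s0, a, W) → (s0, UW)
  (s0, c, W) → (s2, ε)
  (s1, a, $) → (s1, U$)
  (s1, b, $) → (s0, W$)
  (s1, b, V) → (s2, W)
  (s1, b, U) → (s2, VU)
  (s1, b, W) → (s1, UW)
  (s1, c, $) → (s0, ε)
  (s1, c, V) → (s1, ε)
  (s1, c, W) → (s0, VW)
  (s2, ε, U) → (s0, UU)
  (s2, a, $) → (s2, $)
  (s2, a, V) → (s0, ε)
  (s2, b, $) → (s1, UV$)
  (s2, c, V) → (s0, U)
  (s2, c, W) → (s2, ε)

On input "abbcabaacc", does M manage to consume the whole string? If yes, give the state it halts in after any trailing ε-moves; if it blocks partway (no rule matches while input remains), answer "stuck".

(s0, abbcabaacc, $)
  read a, top $: go to s1, push W$ → (s1, bbcabaacc, W$)
  read b, top W: go to s1, push UW → (s1, bcabaacc, UW$)
  read b, top U: go to s2, push VU → (s2, cabaacc, VUW$)
  read c, top V: go to s0, push U → (s0, abaacc, UUW$)
  read a, top U: go to s0, push V → (s0, baacc, VUW$)
  ε-move, top V: go to s1, push ε → (s1, baacc, UW$)
  read b, top U: go to s2, push VU → (s2, aacc, VUW$)
  read a, top V: go to s0, push ε → (s0, acc, UW$)
  read a, top U: go to s0, push V → (s0, cc, VW$)
  ε-move, top V: go to s1, push ε → (s1, cc, W$)
  read c, top W: go to s0, push VW → (s0, c, VW$)
  ε-move, top V: go to s1, push ε → (s1, c, W$)
  read c, top W: go to s0, push VW → (s0, ε, VW$)
  ε-move, top V: go to s1, push ε → (s1, ε, W$)
All input consumed; M is in state s1.

s1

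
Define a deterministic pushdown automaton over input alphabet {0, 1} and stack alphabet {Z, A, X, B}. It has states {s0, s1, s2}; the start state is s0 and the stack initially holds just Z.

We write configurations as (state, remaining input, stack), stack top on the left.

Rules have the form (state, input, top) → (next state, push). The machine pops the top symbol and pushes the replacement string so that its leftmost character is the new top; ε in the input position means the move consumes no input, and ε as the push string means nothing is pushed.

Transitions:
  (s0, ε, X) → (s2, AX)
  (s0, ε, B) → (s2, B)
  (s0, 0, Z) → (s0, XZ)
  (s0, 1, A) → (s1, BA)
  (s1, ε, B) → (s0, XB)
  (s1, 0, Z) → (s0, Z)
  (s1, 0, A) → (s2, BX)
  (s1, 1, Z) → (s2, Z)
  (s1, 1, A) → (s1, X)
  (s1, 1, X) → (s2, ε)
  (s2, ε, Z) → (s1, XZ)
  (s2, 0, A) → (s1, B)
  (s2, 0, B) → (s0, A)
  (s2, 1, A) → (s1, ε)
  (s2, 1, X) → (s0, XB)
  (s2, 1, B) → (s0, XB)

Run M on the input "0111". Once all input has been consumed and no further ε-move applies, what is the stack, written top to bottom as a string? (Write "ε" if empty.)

(s0, 0111, Z) ⊢ (s0, 111, XZ) ⊢ (s2, 111, AXZ) ⊢ (s1, 11, XZ) ⊢ (s2, 1, Z) ⊢ (s1, 1, XZ) ⊢ (s2, ε, Z) ⊢ (s1, ε, XZ)
All input consumed in state s1 with stack XZ.

XZ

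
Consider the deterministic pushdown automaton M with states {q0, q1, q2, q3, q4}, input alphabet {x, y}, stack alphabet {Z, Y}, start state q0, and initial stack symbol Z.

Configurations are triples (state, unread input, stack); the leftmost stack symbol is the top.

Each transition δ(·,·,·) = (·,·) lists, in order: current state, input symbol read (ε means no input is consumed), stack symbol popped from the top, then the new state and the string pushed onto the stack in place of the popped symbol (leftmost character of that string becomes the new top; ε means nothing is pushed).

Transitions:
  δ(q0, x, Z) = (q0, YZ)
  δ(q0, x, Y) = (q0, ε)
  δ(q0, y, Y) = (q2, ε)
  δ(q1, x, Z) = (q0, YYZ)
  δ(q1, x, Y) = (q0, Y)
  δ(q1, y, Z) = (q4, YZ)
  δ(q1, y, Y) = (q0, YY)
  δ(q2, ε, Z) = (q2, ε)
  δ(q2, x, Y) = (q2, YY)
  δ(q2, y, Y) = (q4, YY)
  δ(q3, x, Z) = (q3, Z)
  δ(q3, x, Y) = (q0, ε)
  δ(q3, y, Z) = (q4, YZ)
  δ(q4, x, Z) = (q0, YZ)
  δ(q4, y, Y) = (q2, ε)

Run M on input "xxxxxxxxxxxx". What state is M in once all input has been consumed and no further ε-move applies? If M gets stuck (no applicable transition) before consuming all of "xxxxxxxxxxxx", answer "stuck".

(q0, xxxxxxxxxxxx, Z)
  read x, top Z: go to q0, push YZ → (q0, xxxxxxxxxxx, YZ)
  read x, top Y: go to q0, push ε → (q0, xxxxxxxxxx, Z)
  read x, top Z: go to q0, push YZ → (q0, xxxxxxxxx, YZ)
  read x, top Y: go to q0, push ε → (q0, xxxxxxxx, Z)
  read x, top Z: go to q0, push YZ → (q0, xxxxxxx, YZ)
  read x, top Y: go to q0, push ε → (q0, xxxxxx, Z)
  read x, top Z: go to q0, push YZ → (q0, xxxxx, YZ)
  read x, top Y: go to q0, push ε → (q0, xxxx, Z)
  read x, top Z: go to q0, push YZ → (q0, xxx, YZ)
  read x, top Y: go to q0, push ε → (q0, xx, Z)
  read x, top Z: go to q0, push YZ → (q0, x, YZ)
  read x, top Y: go to q0, push ε → (q0, ε, Z)
All input consumed; M is in state q0.

q0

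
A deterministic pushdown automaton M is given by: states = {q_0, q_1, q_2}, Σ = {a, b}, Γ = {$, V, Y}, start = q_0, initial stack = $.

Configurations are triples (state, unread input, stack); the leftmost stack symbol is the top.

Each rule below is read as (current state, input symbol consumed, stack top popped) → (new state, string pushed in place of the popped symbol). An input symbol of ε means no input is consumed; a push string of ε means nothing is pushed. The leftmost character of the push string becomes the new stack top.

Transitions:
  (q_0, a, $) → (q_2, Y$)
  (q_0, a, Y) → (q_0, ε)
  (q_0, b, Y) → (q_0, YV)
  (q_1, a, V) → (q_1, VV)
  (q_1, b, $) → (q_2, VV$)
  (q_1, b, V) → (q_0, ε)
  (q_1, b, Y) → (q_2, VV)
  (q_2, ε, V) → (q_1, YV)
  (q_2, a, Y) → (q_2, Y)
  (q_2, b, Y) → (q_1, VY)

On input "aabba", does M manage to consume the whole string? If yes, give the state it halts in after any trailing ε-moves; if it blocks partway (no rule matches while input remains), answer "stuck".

q_0

(q_0, aabba, $)
  read a, top $: go to q_2, push Y$ → (q_2, abba, Y$)
  read a, top Y: go to q_2, push Y → (q_2, bba, Y$)
  read b, top Y: go to q_1, push VY → (q_1, ba, VY$)
  read b, top V: go to q_0, push ε → (q_0, a, Y$)
  read a, top Y: go to q_0, push ε → (q_0, ε, $)
All input consumed; M is in state q_0.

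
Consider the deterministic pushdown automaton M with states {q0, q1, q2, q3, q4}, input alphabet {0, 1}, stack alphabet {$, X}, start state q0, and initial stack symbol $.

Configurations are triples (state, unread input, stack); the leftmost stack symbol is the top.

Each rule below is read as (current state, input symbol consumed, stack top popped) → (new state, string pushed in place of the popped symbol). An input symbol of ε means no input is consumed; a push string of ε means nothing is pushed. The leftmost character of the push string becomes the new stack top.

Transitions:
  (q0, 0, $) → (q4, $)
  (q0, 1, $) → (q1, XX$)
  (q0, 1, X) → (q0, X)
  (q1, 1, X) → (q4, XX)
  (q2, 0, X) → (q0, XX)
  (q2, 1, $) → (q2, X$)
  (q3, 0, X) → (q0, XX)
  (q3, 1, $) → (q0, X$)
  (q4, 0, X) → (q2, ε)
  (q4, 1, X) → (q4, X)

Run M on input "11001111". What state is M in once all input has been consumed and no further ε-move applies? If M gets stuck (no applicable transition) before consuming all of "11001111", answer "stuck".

q0

(q0, 11001111, $)
  read 1, top $: go to q1, push XX$ → (q1, 1001111, XX$)
  read 1, top X: go to q4, push XX → (q4, 001111, XXX$)
  read 0, top X: go to q2, push ε → (q2, 01111, XX$)
  read 0, top X: go to q0, push XX → (q0, 1111, XXX$)
  read 1, top X: go to q0, push X → (q0, 111, XXX$)
  read 1, top X: go to q0, push X → (q0, 11, XXX$)
  read 1, top X: go to q0, push X → (q0, 1, XXX$)
  read 1, top X: go to q0, push X → (q0, ε, XXX$)
All input consumed; M is in state q0.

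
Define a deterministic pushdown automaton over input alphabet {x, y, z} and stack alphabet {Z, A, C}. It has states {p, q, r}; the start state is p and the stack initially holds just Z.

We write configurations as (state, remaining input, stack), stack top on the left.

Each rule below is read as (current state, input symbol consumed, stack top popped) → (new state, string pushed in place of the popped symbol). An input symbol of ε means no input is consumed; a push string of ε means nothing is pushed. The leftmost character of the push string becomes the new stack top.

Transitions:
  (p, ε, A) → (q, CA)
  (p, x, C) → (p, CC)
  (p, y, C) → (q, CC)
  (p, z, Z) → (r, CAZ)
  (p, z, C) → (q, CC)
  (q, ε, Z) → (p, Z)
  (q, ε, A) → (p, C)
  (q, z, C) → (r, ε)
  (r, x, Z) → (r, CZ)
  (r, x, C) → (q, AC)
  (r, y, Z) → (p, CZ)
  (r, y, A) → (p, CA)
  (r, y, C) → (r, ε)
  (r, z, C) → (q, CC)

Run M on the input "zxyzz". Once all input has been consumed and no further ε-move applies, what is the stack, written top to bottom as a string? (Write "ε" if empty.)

(p, zxyzz, Z) ⊢ (r, xyzz, CAZ) ⊢ (q, yzz, ACAZ) ⊢ (p, yzz, CCAZ) ⊢ (q, zz, CCCAZ) ⊢ (r, z, CCAZ) ⊢ (q, ε, CCCAZ)
All input consumed in state q with stack CCCAZ.

CCCAZ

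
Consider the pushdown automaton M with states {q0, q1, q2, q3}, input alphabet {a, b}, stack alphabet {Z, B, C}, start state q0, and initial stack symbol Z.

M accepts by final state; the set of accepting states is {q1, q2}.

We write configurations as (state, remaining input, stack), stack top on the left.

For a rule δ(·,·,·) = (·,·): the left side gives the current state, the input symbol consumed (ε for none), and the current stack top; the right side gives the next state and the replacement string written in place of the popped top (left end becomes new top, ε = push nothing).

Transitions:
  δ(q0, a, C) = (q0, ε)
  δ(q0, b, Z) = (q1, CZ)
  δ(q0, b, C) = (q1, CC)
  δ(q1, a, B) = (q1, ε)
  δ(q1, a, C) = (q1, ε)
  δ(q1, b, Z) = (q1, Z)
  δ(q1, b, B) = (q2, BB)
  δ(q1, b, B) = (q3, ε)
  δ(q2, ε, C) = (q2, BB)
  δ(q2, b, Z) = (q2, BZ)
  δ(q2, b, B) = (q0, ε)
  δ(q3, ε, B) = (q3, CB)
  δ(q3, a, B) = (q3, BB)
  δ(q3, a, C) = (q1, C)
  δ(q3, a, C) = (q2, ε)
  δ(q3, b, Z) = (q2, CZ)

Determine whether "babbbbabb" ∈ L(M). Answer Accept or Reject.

No computation consumes all input and reaches a final state.

Reject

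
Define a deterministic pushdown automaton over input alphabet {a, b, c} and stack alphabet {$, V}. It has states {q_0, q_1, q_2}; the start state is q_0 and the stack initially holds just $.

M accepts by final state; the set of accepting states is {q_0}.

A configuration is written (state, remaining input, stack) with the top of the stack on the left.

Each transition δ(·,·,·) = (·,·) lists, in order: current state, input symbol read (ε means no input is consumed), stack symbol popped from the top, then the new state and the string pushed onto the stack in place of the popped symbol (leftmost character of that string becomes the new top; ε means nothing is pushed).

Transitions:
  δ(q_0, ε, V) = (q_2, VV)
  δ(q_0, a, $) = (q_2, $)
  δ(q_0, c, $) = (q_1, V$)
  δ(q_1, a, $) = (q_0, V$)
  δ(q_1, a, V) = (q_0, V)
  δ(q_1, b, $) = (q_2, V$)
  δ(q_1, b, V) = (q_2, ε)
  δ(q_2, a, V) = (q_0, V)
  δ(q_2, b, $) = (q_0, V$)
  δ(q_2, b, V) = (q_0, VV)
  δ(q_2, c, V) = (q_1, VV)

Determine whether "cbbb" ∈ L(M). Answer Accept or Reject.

Accept

(q_0, cbbb, $)
  read c, top $: go to q_1, push V$ → (q_1, bbb, V$)
  read b, top V: go to q_2, push ε → (q_2, bb, $)
  read b, top $: go to q_0, push V$ → (q_0, b, V$)
  ε-move, top V: go to q_2, push VV → (q_2, b, VV$)
  read b, top V: go to q_0, push VV → (q_0, ε, VVV$)
All input consumed; state q_0 ∈ F.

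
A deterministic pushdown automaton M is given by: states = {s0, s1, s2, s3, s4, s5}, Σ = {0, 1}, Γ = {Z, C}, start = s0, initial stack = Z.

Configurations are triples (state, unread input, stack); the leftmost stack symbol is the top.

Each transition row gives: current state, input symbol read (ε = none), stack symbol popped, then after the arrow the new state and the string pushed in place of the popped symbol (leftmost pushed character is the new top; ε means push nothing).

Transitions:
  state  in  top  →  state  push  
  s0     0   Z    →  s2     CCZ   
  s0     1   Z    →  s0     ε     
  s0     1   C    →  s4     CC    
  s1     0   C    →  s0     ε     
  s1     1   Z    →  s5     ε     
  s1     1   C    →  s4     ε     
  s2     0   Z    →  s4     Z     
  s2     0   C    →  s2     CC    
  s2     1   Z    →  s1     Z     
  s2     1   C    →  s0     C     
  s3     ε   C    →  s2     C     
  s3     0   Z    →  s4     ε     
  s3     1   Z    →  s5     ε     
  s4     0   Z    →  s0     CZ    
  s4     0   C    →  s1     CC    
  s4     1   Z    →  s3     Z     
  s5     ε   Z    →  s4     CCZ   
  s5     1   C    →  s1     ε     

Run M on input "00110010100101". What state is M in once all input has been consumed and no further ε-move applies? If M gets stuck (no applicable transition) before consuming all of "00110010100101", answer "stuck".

(s0, 00110010100101, Z) ⊢ (s2, 0110010100101, CCZ) ⊢ (s2, 110010100101, CCCZ) ⊢ (s0, 10010100101, CCCZ) ⊢ (s4, 0010100101, CCCCZ) ⊢ (s1, 010100101, CCCCCZ) ⊢ (s0, 10100101, CCCCZ) ⊢ (s4, 0100101, CCCCCZ) ⊢ (s1, 100101, CCCCCCZ) ⊢ (s4, 00101, CCCCCZ) ⊢ (s1, 0101, CCCCCCZ) ⊢ (s0, 101, CCCCCZ) ⊢ (s4, 01, CCCCCCZ) ⊢ (s1, 1, CCCCCCCZ) ⊢ (s4, ε, CCCCCCZ)
All input consumed; M is in state s4.

s4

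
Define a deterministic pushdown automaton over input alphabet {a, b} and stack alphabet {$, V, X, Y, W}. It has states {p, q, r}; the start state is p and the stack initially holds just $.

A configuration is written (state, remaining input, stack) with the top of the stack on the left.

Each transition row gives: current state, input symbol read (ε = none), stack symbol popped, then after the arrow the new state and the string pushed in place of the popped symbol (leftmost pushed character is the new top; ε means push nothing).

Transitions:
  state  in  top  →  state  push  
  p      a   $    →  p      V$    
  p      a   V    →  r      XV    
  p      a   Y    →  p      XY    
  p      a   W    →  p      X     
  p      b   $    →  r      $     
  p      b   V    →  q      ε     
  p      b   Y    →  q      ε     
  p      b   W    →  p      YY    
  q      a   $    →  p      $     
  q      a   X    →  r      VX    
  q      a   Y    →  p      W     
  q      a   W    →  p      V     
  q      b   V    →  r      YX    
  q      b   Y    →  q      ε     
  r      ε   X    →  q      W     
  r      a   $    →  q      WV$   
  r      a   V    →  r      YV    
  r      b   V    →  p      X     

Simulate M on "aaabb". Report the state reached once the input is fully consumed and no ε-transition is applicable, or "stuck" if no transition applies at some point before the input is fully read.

r

(p, aaabb, $)
  read a, top $: go to p, push V$ → (p, aabb, V$)
  read a, top V: go to r, push XV → (r, abb, XV$)
  ε-move, top X: go to q, push W → (q, abb, WV$)
  read a, top W: go to p, push V → (p, bb, VV$)
  read b, top V: go to q, push ε → (q, b, V$)
  read b, top V: go to r, push YX → (r, ε, YX$)
All input consumed; M is in state r.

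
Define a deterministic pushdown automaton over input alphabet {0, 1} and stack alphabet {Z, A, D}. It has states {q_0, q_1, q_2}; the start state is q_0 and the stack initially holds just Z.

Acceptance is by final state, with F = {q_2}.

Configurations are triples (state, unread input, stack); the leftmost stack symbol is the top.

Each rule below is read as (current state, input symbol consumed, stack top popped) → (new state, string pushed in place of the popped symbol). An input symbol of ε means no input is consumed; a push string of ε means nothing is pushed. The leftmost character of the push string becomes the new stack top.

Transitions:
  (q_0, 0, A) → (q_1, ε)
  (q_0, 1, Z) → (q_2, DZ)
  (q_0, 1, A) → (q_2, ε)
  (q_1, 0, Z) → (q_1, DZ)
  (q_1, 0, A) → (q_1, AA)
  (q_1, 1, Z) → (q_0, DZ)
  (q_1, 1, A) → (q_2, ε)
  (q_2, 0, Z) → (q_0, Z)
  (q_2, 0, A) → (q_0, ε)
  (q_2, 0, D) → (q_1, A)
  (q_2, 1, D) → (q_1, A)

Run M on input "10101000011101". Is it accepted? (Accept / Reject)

(q_0, 10101000011101, Z)
  read 1, top Z: go to q_2, push DZ → (q_2, 0101000011101, DZ)
  read 0, top D: go to q_1, push A → (q_1, 101000011101, AZ)
  read 1, top A: go to q_2, push ε → (q_2, 01000011101, Z)
  read 0, top Z: go to q_0, push Z → (q_0, 1000011101, Z)
  read 1, top Z: go to q_2, push DZ → (q_2, 000011101, DZ)
  read 0, top D: go to q_1, push A → (q_1, 00011101, AZ)
  read 0, top A: go to q_1, push AA → (q_1, 0011101, AAZ)
  read 0, top A: go to q_1, push AA → (q_1, 011101, AAAZ)
  read 0, top A: go to q_1, push AA → (q_1, 11101, AAAAZ)
  read 1, top A: go to q_2, push ε → (q_2, 1101, AAAZ)
No transition applies at (q_2, 1101, AAAZ); input not fully consumed.

Reject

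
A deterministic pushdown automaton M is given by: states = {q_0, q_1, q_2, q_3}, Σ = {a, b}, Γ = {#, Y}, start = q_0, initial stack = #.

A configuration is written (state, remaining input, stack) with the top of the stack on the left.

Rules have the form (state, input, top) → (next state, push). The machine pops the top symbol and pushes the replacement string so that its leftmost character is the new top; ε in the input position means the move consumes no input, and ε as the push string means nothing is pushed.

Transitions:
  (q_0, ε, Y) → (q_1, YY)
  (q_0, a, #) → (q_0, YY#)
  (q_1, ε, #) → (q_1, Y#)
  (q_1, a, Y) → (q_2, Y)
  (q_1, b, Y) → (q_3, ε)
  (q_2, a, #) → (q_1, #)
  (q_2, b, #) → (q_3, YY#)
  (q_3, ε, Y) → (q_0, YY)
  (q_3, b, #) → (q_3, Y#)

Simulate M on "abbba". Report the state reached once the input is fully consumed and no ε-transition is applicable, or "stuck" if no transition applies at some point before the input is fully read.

(q_0, abbba, #)
  read a, top #: go to q_0, push YY# → (q_0, bbba, YY#)
  ε-move, top Y: go to q_1, push YY → (q_1, bbba, YYY#)
  read b, top Y: go to q_3, push ε → (q_3, bba, YY#)
  ε-move, top Y: go to q_0, push YY → (q_0, bba, YYY#)
  ε-move, top Y: go to q_1, push YY → (q_1, bba, YYYY#)
  read b, top Y: go to q_3, push ε → (q_3, ba, YYY#)
  ε-move, top Y: go to q_0, push YY → (q_0, ba, YYYY#)
  ε-move, top Y: go to q_1, push YY → (q_1, ba, YYYYY#)
  read b, top Y: go to q_3, push ε → (q_3, a, YYYY#)
  ε-move, top Y: go to q_0, push YY → (q_0, a, YYYYY#)
  ε-move, top Y: go to q_1, push YY → (q_1, a, YYYYYY#)
  read a, top Y: go to q_2, push Y → (q_2, ε, YYYYYY#)
All input consumed; M is in state q_2.

q_2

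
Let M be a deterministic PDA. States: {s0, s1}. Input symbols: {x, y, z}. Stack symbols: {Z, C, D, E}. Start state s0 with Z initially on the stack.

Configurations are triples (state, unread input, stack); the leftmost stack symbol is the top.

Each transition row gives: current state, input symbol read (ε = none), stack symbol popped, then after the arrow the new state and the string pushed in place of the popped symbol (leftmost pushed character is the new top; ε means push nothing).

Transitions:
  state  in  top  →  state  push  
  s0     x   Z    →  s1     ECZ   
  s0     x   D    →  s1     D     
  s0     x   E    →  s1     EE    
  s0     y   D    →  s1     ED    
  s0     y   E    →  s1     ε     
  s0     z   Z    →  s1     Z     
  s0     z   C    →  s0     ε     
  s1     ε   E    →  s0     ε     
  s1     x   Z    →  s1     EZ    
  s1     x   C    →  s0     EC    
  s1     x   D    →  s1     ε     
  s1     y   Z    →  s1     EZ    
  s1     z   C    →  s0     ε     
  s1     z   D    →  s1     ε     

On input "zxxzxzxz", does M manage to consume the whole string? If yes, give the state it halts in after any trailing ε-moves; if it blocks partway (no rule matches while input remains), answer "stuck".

s0

(s0, zxxzxzxz, Z) ⊢ (s1, xxzxzxz, Z) ⊢ (s1, xzxzxz, EZ) ⊢ (s0, xzxzxz, Z) ⊢ (s1, zxzxz, ECZ) ⊢ (s0, zxzxz, CZ) ⊢ (s0, xzxz, Z) ⊢ (s1, zxz, ECZ) ⊢ (s0, zxz, CZ) ⊢ (s0, xz, Z) ⊢ (s1, z, ECZ) ⊢ (s0, z, CZ) ⊢ (s0, ε, Z)
All input consumed; M is in state s0.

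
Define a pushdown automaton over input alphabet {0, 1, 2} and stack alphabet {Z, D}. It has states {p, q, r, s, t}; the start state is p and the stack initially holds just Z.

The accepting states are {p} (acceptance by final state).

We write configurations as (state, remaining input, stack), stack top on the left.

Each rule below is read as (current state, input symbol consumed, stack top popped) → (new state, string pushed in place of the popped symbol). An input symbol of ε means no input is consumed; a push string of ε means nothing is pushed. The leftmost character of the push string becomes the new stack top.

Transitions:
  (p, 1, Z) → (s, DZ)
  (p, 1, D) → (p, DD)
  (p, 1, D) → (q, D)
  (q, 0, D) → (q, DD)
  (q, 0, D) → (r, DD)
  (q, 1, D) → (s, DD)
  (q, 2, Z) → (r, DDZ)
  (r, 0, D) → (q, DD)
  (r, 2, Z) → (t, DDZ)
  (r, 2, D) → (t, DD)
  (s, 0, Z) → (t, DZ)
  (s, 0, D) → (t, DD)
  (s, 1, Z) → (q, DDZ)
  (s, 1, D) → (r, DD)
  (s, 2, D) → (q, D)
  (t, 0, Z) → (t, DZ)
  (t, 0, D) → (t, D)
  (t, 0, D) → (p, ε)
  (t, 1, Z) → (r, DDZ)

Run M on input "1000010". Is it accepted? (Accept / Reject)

Reject

No computation consumes all input and reaches a final state.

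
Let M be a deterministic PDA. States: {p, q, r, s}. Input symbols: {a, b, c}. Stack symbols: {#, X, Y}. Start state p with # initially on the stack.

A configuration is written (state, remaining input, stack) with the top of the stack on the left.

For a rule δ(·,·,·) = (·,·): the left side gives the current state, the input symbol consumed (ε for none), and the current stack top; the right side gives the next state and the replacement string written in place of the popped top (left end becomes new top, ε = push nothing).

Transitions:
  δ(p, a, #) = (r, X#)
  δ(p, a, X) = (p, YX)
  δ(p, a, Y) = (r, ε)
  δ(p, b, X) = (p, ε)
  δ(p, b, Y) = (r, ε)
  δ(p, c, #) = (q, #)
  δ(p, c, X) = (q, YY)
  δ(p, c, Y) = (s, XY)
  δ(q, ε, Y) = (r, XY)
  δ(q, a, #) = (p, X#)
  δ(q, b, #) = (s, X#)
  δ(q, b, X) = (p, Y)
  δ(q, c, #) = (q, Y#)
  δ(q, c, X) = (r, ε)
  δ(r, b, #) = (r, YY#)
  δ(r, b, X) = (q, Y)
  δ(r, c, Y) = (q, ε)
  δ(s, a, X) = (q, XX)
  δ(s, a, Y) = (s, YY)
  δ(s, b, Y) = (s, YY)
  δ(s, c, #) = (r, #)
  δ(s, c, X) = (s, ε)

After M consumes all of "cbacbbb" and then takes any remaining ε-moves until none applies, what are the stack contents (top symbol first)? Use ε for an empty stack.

(p, cbacbbb, #)
  read c, top #: go to q, push # → (q, bacbbb, #)
  read b, top #: go to s, push X# → (s, acbbb, X#)
  read a, top X: go to q, push XX → (q, cbbb, XX#)
  read c, top X: go to r, push ε → (r, bbb, X#)
  read b, top X: go to q, push Y → (q, bb, Y#)
  ε-move, top Y: go to r, push XY → (r, bb, XY#)
  read b, top X: go to q, push Y → (q, b, YY#)
  ε-move, top Y: go to r, push XY → (r, b, XYY#)
  read b, top X: go to q, push Y → (q, ε, YYY#)
  ε-move, top Y: go to r, push XY → (r, ε, XYYY#)
All input consumed in state r with stack XYYY#.

XYYY#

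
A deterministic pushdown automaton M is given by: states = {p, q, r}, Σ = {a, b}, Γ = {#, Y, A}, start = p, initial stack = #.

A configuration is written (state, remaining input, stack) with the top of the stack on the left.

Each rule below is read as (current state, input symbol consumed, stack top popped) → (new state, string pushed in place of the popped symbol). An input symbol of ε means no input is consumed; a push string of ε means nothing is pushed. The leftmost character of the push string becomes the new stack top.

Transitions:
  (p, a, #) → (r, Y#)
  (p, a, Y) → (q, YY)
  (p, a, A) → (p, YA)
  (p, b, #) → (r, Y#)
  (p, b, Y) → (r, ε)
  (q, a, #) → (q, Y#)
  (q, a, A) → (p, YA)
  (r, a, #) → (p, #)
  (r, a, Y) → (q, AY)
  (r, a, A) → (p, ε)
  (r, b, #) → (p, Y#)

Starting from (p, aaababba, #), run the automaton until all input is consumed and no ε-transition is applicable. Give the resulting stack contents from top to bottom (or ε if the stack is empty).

YY#

(p, aaababba, #)
  read a, top #: go to r, push Y# → (r, aababba, Y#)
  read a, top Y: go to q, push AY → (q, ababba, AY#)
  read a, top A: go to p, push YA → (p, babba, YAY#)
  read b, top Y: go to r, push ε → (r, abba, AY#)
  read a, top A: go to p, push ε → (p, bba, Y#)
  read b, top Y: go to r, push ε → (r, ba, #)
  read b, top #: go to p, push Y# → (p, a, Y#)
  read a, top Y: go to q, push YY → (q, ε, YY#)
All input consumed in state q with stack YY#.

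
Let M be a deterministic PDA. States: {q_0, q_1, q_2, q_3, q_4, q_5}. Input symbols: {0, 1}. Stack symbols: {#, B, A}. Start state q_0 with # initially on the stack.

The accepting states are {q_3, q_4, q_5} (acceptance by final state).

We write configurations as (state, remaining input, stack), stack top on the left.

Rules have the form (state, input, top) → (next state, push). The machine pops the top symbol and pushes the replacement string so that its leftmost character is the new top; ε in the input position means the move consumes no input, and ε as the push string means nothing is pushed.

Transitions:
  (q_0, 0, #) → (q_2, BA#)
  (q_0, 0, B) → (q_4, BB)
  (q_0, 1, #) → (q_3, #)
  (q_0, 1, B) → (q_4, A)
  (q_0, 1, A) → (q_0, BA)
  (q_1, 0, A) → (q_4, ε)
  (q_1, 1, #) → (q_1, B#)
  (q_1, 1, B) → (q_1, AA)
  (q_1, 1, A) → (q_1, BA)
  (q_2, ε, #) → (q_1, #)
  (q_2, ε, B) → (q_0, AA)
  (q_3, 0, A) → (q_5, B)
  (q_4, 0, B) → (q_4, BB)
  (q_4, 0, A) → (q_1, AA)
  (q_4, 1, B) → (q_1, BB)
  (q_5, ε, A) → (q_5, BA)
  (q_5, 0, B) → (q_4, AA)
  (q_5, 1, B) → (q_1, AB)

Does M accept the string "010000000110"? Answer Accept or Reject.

(q_0, 010000000110, #)
  read 0, top #: go to q_2, push BA# → (q_2, 10000000110, BA#)
  ε-move, top B: go to q_0, push AA → (q_0, 10000000110, AAA#)
  read 1, top A: go to q_0, push BA → (q_0, 0000000110, BAAA#)
  read 0, top B: go to q_4, push BB → (q_4, 000000110, BBAAA#)
  read 0, top B: go to q_4, push BB → (q_4, 00000110, BBBAAA#)
  read 0, top B: go to q_4, push BB → (q_4, 0000110, BBBBAAA#)
  read 0, top B: go to q_4, push BB → (q_4, 000110, BBBBBAAA#)
  read 0, top B: go to q_4, push BB → (q_4, 00110, BBBBBBAAA#)
  read 0, top B: go to q_4, push BB → (q_4, 0110, BBBBBBBAAA#)
  read 0, top B: go to q_4, push BB → (q_4, 110, BBBBBBBBAAA#)
  read 1, top B: go to q_1, push BB → (q_1, 10, BBBBBBBBBAAA#)
  read 1, top B: go to q_1, push AA → (q_1, 0, AABBBBBBBBAAA#)
  read 0, top A: go to q_4, push ε → (q_4, ε, ABBBBBBBBAAA#)
All input consumed; state q_4 ∈ F.

Accept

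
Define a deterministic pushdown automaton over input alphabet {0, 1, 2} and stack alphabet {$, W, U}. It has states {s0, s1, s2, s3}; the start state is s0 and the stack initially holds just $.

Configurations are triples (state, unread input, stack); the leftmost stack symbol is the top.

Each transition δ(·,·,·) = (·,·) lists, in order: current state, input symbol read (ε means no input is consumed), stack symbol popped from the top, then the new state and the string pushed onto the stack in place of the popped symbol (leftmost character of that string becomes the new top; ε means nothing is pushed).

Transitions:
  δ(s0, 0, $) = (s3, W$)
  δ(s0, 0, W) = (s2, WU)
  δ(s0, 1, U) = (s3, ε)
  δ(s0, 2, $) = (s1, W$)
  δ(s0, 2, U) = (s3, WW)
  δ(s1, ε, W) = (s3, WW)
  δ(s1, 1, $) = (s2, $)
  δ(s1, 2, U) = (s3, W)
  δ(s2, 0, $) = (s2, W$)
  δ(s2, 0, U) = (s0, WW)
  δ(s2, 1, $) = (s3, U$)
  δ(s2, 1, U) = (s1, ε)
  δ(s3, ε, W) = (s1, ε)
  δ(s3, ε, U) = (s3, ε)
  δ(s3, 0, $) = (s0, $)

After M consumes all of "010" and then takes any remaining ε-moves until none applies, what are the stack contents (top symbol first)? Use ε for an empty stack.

(s0, 010, $) ⊢ (s3, 10, W$) ⊢ (s1, 10, $) ⊢ (s2, 0, $) ⊢ (s2, ε, W$)
All input consumed in state s2 with stack W$.

W$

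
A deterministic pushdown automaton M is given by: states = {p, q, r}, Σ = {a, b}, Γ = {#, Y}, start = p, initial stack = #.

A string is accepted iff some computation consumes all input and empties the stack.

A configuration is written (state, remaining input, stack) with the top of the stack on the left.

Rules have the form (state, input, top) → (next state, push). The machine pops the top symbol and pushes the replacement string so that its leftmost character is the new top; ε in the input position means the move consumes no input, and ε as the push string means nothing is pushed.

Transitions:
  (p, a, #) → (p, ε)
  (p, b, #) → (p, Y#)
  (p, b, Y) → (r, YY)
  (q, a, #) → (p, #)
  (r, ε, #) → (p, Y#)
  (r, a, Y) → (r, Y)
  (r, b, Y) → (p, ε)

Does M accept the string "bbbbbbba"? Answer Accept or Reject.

Reject

(p, bbbbbbba, #) ⊢ (p, bbbbbba, Y#) ⊢ (r, bbbbba, YY#) ⊢ (p, bbbba, Y#) ⊢ (r, bbba, YY#) ⊢ (p, bba, Y#) ⊢ (r, ba, YY#) ⊢ (p, a, Y#)
No transition applies at (p, a, Y#); input not fully consumed.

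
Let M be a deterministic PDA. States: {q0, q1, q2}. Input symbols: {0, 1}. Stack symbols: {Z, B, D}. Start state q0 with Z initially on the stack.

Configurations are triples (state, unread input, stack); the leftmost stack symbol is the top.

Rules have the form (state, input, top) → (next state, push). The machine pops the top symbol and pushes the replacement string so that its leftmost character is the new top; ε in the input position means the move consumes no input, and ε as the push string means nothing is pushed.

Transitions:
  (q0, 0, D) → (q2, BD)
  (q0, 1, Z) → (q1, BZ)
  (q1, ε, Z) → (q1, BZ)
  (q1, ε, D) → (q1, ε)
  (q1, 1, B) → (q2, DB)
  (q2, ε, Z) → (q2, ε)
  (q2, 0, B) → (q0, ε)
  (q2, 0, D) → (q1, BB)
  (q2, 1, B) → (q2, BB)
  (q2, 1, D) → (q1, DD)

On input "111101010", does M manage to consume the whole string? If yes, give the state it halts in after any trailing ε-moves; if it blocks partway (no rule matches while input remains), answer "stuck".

q1

(q0, 111101010, Z)
  read 1, top Z: go to q1, push BZ → (q1, 11101010, BZ)
  read 1, top B: go to q2, push DB → (q2, 1101010, DBZ)
  read 1, top D: go to q1, push DD → (q1, 101010, DDBZ)
  ε-move, top D: go to q1, push ε → (q1, 101010, DBZ)
  ε-move, top D: go to q1, push ε → (q1, 101010, BZ)
  read 1, top B: go to q2, push DB → (q2, 01010, DBZ)
  read 0, top D: go to q1, push BB → (q1, 1010, BBBZ)
  read 1, top B: go to q2, push DB → (q2, 010, DBBBZ)
  read 0, top D: go to q1, push BB → (q1, 10, BBBBBZ)
  read 1, top B: go to q2, push DB → (q2, 0, DBBBBBZ)
  read 0, top D: go to q1, push BB → (q1, ε, BBBBBBBZ)
All input consumed; M is in state q1.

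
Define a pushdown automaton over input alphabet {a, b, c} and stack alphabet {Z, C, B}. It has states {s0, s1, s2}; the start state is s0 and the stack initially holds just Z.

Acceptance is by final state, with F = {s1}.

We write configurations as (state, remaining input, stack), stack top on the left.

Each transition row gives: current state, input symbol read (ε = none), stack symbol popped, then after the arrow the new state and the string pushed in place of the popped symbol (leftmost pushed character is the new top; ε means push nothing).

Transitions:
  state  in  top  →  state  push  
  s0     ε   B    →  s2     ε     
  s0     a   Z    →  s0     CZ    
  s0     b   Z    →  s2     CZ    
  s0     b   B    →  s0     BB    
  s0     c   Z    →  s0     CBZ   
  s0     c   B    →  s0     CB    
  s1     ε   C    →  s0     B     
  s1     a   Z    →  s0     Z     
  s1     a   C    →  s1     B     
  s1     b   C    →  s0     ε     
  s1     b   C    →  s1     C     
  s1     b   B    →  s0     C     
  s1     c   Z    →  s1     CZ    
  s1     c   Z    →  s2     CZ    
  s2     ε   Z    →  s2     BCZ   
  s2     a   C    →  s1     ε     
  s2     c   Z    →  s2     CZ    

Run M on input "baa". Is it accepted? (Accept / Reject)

Reject

No computation consumes all input and reaches a final state.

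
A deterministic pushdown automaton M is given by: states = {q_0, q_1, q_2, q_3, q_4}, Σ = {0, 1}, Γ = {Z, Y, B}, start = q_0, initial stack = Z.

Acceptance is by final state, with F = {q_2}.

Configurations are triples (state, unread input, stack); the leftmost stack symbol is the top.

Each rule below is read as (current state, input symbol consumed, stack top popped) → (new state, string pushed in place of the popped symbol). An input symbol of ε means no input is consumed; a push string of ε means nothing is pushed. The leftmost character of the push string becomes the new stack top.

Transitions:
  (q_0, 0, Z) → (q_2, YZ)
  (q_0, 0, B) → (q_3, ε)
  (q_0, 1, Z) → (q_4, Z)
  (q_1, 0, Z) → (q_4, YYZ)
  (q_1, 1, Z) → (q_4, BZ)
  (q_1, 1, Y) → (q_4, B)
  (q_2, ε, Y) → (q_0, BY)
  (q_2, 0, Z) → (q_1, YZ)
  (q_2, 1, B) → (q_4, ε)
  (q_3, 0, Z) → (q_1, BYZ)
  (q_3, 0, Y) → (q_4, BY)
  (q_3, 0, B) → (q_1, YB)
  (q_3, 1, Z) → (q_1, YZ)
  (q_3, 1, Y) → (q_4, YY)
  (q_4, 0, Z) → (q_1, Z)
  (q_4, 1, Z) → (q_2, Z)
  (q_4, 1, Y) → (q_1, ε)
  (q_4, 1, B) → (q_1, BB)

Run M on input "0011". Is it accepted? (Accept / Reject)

Reject

(q_0, 0011, Z)
  read 0, top Z: go to q_2, push YZ → (q_2, 011, YZ)
  ε-move, top Y: go to q_0, push BY → (q_0, 011, BYZ)
  read 0, top B: go to q_3, push ε → (q_3, 11, YZ)
  read 1, top Y: go to q_4, push YY → (q_4, 1, YYZ)
  read 1, top Y: go to q_1, push ε → (q_1, ε, YZ)
All input consumed; state q_1 ∉ F and no further ε-move applies.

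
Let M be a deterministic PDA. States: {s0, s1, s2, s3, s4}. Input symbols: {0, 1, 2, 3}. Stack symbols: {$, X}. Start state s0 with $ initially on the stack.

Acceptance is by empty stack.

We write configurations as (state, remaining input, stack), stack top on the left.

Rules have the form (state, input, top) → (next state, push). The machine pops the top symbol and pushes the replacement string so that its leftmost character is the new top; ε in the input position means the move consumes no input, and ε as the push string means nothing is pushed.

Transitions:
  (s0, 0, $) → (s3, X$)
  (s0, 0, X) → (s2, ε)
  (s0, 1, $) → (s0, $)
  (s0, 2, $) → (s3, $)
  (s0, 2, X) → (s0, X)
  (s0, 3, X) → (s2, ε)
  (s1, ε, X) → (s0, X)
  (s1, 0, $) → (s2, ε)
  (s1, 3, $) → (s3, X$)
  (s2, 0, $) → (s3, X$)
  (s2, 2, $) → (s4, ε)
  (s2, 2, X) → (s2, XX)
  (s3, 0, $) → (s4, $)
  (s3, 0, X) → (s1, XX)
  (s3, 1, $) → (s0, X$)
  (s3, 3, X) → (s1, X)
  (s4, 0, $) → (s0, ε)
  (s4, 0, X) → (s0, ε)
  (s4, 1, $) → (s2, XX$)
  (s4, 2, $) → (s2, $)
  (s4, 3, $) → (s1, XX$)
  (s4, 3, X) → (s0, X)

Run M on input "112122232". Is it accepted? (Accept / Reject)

Accept

(s0, 112122232, $) ⊢ (s0, 12122232, $) ⊢ (s0, 2122232, $) ⊢ (s3, 122232, $) ⊢ (s0, 22232, X$) ⊢ (s0, 2232, X$) ⊢ (s0, 232, X$) ⊢ (s0, 32, X$) ⊢ (s2, 2, $) ⊢ (s4, ε, ε)
All input consumed and the stack is empty.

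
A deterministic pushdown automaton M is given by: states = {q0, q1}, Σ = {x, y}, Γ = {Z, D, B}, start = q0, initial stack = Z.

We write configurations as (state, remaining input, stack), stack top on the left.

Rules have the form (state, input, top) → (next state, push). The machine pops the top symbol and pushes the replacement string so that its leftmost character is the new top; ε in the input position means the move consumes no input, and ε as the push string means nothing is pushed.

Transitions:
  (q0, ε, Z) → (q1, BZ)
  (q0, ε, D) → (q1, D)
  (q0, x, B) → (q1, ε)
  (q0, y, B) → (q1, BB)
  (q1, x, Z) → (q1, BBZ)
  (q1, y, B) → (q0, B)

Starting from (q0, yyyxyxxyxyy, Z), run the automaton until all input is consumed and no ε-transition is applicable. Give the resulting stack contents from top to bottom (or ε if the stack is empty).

(q0, yyyxyxxyxyy, Z) ⊢ (q1, yyyxyxxyxyy, BZ) ⊢ (q0, yyxyxxyxyy, BZ) ⊢ (q1, yxyxxyxyy, BBZ) ⊢ (q0, xyxxyxyy, BBZ) ⊢ (q1, yxxyxyy, BZ) ⊢ (q0, xxyxyy, BZ) ⊢ (q1, xyxyy, Z) ⊢ (q1, yxyy, BBZ) ⊢ (q0, xyy, BBZ) ⊢ (q1, yy, BZ) ⊢ (q0, y, BZ) ⊢ (q1, ε, BBZ)
All input consumed in state q1 with stack BBZ.

BBZ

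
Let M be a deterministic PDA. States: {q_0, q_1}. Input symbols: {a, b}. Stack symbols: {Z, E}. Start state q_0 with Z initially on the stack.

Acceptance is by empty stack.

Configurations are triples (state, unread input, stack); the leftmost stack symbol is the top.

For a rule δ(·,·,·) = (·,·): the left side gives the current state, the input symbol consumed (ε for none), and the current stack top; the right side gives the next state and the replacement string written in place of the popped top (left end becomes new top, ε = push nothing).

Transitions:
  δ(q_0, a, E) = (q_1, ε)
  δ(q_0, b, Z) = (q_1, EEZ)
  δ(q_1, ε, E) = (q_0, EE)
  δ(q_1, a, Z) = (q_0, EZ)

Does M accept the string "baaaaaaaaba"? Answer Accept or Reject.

(q_0, baaaaaaaaba, Z)
  read b, top Z: go to q_1, push EEZ → (q_1, aaaaaaaaba, EEZ)
  ε-move, top E: go to q_0, push EE → (q_0, aaaaaaaaba, EEEZ)
  read a, top E: go to q_1, push ε → (q_1, aaaaaaaba, EEZ)
  ε-move, top E: go to q_0, push EE → (q_0, aaaaaaaba, EEEZ)
  read a, top E: go to q_1, push ε → (q_1, aaaaaaba, EEZ)
  ε-move, top E: go to q_0, push EE → (q_0, aaaaaaba, EEEZ)
  read a, top E: go to q_1, push ε → (q_1, aaaaaba, EEZ)
  ε-move, top E: go to q_0, push EE → (q_0, aaaaaba, EEEZ)
  read a, top E: go to q_1, push ε → (q_1, aaaaba, EEZ)
  ε-move, top E: go to q_0, push EE → (q_0, aaaaba, EEEZ)
  read a, top E: go to q_1, push ε → (q_1, aaaba, EEZ)
  ε-move, top E: go to q_0, push EE → (q_0, aaaba, EEEZ)
  read a, top E: go to q_1, push ε → (q_1, aaba, EEZ)
  ε-move, top E: go to q_0, push EE → (q_0, aaba, EEEZ)
  read a, top E: go to q_1, push ε → (q_1, aba, EEZ)
  ε-move, top E: go to q_0, push EE → (q_0, aba, EEEZ)
  read a, top E: go to q_1, push ε → (q_1, ba, EEZ)
  ε-move, top E: go to q_0, push EE → (q_0, ba, EEEZ)
No transition applies at (q_0, ba, EEEZ); input not fully consumed.

Reject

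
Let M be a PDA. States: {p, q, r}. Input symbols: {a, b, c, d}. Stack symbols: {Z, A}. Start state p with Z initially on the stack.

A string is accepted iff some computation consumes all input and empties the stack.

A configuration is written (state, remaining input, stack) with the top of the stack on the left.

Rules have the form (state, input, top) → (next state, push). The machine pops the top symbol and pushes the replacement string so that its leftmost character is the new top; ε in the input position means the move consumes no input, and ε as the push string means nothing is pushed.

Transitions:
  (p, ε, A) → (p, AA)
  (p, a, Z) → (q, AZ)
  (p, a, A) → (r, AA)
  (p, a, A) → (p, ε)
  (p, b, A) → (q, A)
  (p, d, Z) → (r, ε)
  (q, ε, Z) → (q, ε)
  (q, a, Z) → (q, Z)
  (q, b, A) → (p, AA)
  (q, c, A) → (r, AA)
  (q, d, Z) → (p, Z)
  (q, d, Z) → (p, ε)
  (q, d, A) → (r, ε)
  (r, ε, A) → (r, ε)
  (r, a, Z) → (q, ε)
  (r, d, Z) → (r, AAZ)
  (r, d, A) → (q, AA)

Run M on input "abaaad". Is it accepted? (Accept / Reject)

Accept

One accepting computation: (p, abaaad, Z) ⊢ (q, baaad, AZ) ⊢ (p, aaad, AAZ) ⊢ (p, aaad, AAAZ) ⊢ (p, aad, AAZ) ⊢ (p, ad, AZ) ⊢ (p, d, Z) ⊢ (r, ε, ε)
All input consumed and the stack is empty.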